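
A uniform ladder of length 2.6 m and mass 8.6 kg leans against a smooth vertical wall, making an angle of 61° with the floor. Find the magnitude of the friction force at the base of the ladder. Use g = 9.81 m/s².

Choose the foot of the ladder as the axis so the floor normal and friction both act there and drop out.
Ladder weight 8.6×9.81 = 84.37 N acts at 1.3 m along the ladder; its horizontal arm is 1.3·cos61° = 0.6303 m → τ = 53.18 N·m clockwise.
Wall normal N acts horizontally at the top; its moment arm is the height L sinθ = 2.6·sin61° = 2.274 m, counterclockwise.
Setting net torque to zero: N × 2.274 = 53.18 → N = 23.4 N.
ΣFx = 0: friction at the foot balances the wall's push, so f = N_wall = 23.4 N.

f ≈ 23.4 N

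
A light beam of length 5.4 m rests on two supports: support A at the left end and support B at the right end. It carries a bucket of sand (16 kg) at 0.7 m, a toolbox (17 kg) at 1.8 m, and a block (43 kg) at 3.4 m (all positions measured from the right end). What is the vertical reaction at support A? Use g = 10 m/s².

R_A ≈ 348 N

Sum moments about support B (its reaction then has zero moment arm).
Bucket of sand: 16 × 10 = 160 N down at 0.7 m → arm 0.7 m, τ = 160 × 0.7 = 112 N·m counterclockwise.
Toolbox: 17 × 10 = 170 N down at 1.8 m → arm 1.8 m, τ = 170 × 1.8 = 306 N·m counterclockwise.
Block: 43 × 10 = 430 N down at 3.4 m → arm 3.4 m, τ = 430 × 3.4 = 1462 N·m counterclockwise.
Net load moment about support B = 1880 N·m counterclockwise.
Reaction R at support A is upward at 5.4 m, arm 5.4 m → moment R × 5.4 clockwise.
Balancing moments: R × 5.4 = 1880, giving R = 348 N.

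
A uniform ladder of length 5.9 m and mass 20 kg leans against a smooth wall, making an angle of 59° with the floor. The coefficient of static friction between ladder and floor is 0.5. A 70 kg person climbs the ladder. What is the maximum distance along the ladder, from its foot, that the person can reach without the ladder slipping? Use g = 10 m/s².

Take moments about the foot of the ladder.
Ladder weight 20×10 = 200 N acts at 2.95 m along the ladder; its horizontal arm is 2.95·cos59° = 1.519 m → τ = 303.8 N·m clockwise.
Person weight 70×10 = 700 N at distance d → arm d·cos59° → τ = 700·d·0.515 clockwise.
Wall normal N at the top has arm L sinθ = 5.057 m counterclockwise, so Στ = 0 gives N·5.057 = 303.8 + 360.5·d.
ΣFy = 0 ⇒ N_floor = 900 N, so the maximum friction is μ_s·N_floor = 0.5×900 = 450 N. ΣFx = 0 ⇒ N_wall = f, so at the slipping point N = 450 N.
Substituting: 450×5.057 = 303.8 + 360.5·d ⇒ d = (2276 − 303.8) / 360.5 = 5.47 m.

d ≈ 5.47 m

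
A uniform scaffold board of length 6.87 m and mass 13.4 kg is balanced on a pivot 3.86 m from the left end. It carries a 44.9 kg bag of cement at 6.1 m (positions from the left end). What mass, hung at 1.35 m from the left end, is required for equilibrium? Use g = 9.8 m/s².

Choose the pivot (at 3.86 m from the left end) as the axis so the support reaction has zero arm there.
Beam weight: 13.4 × 9.8 = 131.3 N down at 3.435 m → arm 0.425 m, τ = 131.3 × 0.425 = 55.8 N·m counterclockwise.
Bag of cement: 44.9 × 9.8 = 440 N down at 6.1 m → arm 2.24 m, τ = 440 × 2.24 = 985.6 N·m clockwise.
Net moment of known loads = 929.8 N·m clockwise.
An unknown mass m at 1.35 m has arm 2.51 m; its moment is m·g·2.51 counterclockwise.
Balancing moments: m × 9.8 × 2.51 = 929.8, giving m = 929.8 / (9.8 × 2.51) = 37.8 kg.

m ≈ 37.8 kg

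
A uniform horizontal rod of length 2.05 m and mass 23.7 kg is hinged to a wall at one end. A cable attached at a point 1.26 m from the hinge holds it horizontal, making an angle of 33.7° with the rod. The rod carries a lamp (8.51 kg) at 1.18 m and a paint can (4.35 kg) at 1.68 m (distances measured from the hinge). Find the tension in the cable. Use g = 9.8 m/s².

T ≈ 584 N

About the hinge:
Beam weight: 23.7 × 9.8 = 232.3 N down at 1.025 m → arm 1.025 m, τ = 232.3 × 1.025 = 238.1 N·m clockwise.
Lamp: 8.51 × 9.8 = 83.4 N down at 1.18 m → arm 1.18 m, τ = 83.4 × 1.18 = 98.41 N·m clockwise.
Paint can: 4.35 × 9.8 = 42.63 N down at 1.68 m → arm 1.68 m, τ = 42.63 × 1.68 = 71.62 N·m clockwise.
Total clockwise load moment = 408.1 N·m.
The cable tension T acts at 1.26 m; only its component perpendicular to the rod, T sinθ, produces torque. sin 33.7° = 0.5548.
Στ = 0 ⇒ T × 1.26 × 0.5548 = 408.1 ⇒ T = 408.1 / 0.699 = 584 N.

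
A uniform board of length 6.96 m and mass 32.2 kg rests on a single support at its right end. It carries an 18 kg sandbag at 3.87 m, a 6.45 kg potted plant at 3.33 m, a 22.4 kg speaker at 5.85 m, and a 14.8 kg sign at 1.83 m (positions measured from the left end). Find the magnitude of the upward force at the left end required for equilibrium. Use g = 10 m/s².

Taking torques about the right end:
Beam weight: 32.2 × 10 = 322 N down at 3.48 m → arm 3.48 m, τ = 322 × 3.48 = 1121 N·m counterclockwise.
Sandbag: 18 × 10 = 180 N down at 3.87 m → arm 3.09 m, τ = 180 × 3.09 = 556.2 N·m counterclockwise.
Potted plant: 6.45 × 10 = 64.5 N down at 3.33 m → arm 3.63 m, τ = 64.5 × 3.63 = 234.1 N·m counterclockwise.
Speaker: 22.4 × 10 = 224 N down at 5.85 m → arm 1.11 m, τ = 224 × 1.11 = 248.6 N·m counterclockwise.
Sign: 14.8 × 10 = 148 N down at 1.83 m → arm 5.13 m, τ = 148 × 5.13 = 759.2 N·m counterclockwise.
Net moment of the loads = 2919 N·m counterclockwise.
The upward force F acts at the left end, arm 6.96 m, giving F × 6.96 clockwise.
Στ = 0 ⇒ F × 6.96 = 2919 ⇒ F = 2919 / 6.96 = 419 N.

F ≈ 419 N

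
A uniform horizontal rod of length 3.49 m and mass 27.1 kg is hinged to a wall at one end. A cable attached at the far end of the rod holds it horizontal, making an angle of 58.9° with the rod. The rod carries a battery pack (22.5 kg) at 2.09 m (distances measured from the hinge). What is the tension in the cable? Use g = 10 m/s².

About the hinge:
Beam weight: 27.1 × 10 = 271 N down at 1.745 m → arm 1.745 m, τ = 271 × 1.745 = 472.9 N·m clockwise.
Battery pack: 22.5 × 10 = 225 N down at 2.09 m → arm 2.09 m, τ = 225 × 2.09 = 470.2 N·m clockwise.
Total clockwise load moment = 943.1 N·m.
The cable tension T acts at 3.49 m; only its component perpendicular to the rod, T sinθ, produces torque. sin 58.9° = 0.8563.
For rotational equilibrium, T × 3.49 × 0.8563 = 943.1, so T = 943.1 / 2.988 = 316 N.

T ≈ 316 N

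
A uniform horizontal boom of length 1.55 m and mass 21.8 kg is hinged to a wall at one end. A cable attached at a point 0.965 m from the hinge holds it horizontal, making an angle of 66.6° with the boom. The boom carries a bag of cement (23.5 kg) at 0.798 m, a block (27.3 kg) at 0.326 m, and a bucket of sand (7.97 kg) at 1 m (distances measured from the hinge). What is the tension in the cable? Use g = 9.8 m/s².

T ≈ 581 N

Taking torques about the hinge:
Beam weight: 21.8 × 9.8 = 213.6 N down at 0.775 m → arm 0.775 m, τ = 213.6 × 0.775 = 165.5 N·m clockwise.
Bag of cement: 23.5 × 9.8 = 230.3 N down at 0.798 m → arm 0.798 m, τ = 230.3 × 0.798 = 183.8 N·m clockwise.
Block: 27.3 × 9.8 = 267.5 N down at 0.326 m → arm 0.326 m, τ = 267.5 × 0.326 = 87.2 N·m clockwise.
Bucket of sand: 7.97 × 9.8 = 78.11 N down at 1 m → arm 1 m, τ = 78.11 × 1 = 78.11 N·m clockwise.
Total clockwise load moment = 514.6 N·m.
The cable tension T acts at 0.965 m; only its component perpendicular to the boom, T sinθ, produces torque. sin 66.6° = 0.9178.
Στ = 0 ⇒ T × 0.965 × 0.9178 = 514.6 ⇒ T = 514.6 / 0.8857 = 581 N.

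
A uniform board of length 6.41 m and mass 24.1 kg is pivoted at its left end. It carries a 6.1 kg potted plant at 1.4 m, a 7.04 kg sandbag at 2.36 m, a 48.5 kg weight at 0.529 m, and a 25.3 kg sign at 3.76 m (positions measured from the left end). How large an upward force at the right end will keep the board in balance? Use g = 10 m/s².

F ≈ 348 N

Take moments about the left end.
Beam weight: 24.1 × 10 = 241 N down at 3.205 m → arm 3.205 m, τ = 241 × 3.205 = 772.4 N·m clockwise.
Potted plant: 6.1 × 10 = 61 N down at 1.4 m → arm 1.4 m, τ = 61 × 1.4 = 85.4 N·m clockwise.
Sandbag: 7.04 × 10 = 70.4 N down at 2.36 m → arm 2.36 m, τ = 70.4 × 2.36 = 166.1 N·m clockwise.
Weight: 48.5 × 10 = 485 N down at 0.529 m → arm 0.529 m, τ = 485 × 0.529 = 256.6 N·m clockwise.
Sign: 25.3 × 10 = 253 N down at 3.76 m → arm 3.76 m, τ = 253 × 3.76 = 951.3 N·m clockwise.
Net moment of the loads = 2232 N·m clockwise.
The upward force F acts at the right end, arm 6.41 m, giving F × 6.41 counterclockwise.
Στ = 0 ⇒ F × 6.41 = 2232 ⇒ F = 2232 / 6.41 = 348 N.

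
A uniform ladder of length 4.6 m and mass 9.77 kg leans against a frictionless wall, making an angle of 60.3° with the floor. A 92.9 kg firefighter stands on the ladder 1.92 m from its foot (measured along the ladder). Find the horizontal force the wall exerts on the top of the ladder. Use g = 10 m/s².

Taking torques about the foot of the ladder:
Ladder weight 9.77×10 = 97.7 N acts at 2.3 m along the ladder; its horizontal arm is 2.3·cos60.3° = 1.14 m → τ = 111.4 N·m clockwise.
Firefighter: 92.9×10 = 929 N at 1.92 m → arm 0.9513 m → τ = 883.8 N·m clockwise.
Wall normal N acts horizontally at the top; its moment arm is the height L sinθ = 4.6·sin60.3° = 3.996 m, counterclockwise.
Setting net torque to zero: N × 3.996 = 995.2 → N = 249 N.

N_wall ≈ 249 N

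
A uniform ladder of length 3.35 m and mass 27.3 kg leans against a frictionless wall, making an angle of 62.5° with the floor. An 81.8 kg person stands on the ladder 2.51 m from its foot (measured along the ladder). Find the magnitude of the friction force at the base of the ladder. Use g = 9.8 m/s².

f ≈ 382 N

Choose the foot of the ladder as the axis so the floor normal and friction both act there and drop out.
Ladder weight 27.3×9.8 = 267.5 N acts at 1.675 m along the ladder; its horizontal arm is 1.675·cos62.5° = 0.7734 m → τ = 206.9 N·m clockwise.
Person: 81.8×9.8 = 801.6 N at 2.51 m → arm 1.159 m → τ = 929.1 N·m clockwise.
Wall normal N acts horizontally at the top; its moment arm is the height L sinθ = 3.35·sin62.5° = 2.971 m, counterclockwise.
Setting net torque to zero: N × 2.971 = 1136 → N = 382 N.
ΣFx = 0: friction at the foot balances the wall's push, so f = N_wall = 382 N.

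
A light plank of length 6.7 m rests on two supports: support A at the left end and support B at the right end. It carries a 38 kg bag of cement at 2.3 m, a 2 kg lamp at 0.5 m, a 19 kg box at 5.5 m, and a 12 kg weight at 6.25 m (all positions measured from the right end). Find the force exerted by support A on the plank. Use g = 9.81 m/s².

Taking torques about support B:
Bag of cement: 38 × 9.81 = 372.8 N down at 2.3 m → arm 2.3 m, τ = 372.8 × 2.3 = 857.4 N·m counterclockwise.
Lamp: 2 × 9.81 = 19.62 N down at 0.5 m → arm 0.5 m, τ = 19.62 × 0.5 = 9.81 N·m counterclockwise.
Box: 19 × 9.81 = 186.4 N down at 5.5 m → arm 5.5 m, τ = 186.4 × 5.5 = 1025 N·m counterclockwise.
Weight: 12 × 9.81 = 117.7 N down at 6.25 m → arm 6.25 m, τ = 117.7 × 6.25 = 735.6 N·m counterclockwise.
Net load moment about support B = 2628 N·m counterclockwise.
Reaction R at support A is upward at 6.7 m, arm 6.7 m → moment R × 6.7 clockwise.
For rotational equilibrium, R × 6.7 = 2628, so R = 392 N.

R_A ≈ 392 N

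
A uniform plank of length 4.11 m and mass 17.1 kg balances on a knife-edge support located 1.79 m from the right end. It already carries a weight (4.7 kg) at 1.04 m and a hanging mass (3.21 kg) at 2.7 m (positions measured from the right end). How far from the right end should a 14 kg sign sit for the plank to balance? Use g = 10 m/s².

x ≈ 1.51 m from the right end

Taking torques about the knife-edge support (at 1.79 m from the right end):
Beam weight: 17.1 × 10 = 171 N down at 2.055 m → arm 0.265 m, τ = 171 × 0.265 = 45.32 N·m counterclockwise.
Weight: 4.7 × 10 = 47 N down at 1.04 m → arm 0.75 m, τ = 47 × 0.75 = 35.25 N·m clockwise.
Hanging mass: 3.21 × 10 = 32.1 N down at 2.7 m → arm 0.91 m, τ = 32.1 × 0.91 = 29.21 N·m counterclockwise.
Net moment of existing loads = 39.28 N·m counterclockwise.
The sign weighs 14 × 10 = 140 N and must supply an equal clockwise moment, so its lever arm about the knife-edge support is 39.28 / 140 = 0.281 m.
That puts it at 1.79 − 0.281 = 1.51 m from the right end.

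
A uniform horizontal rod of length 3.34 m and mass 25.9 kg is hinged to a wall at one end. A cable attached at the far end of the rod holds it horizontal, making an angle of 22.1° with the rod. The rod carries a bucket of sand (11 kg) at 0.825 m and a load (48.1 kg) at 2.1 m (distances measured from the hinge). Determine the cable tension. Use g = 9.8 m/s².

T ≈ 1200 N

Taking torques about the hinge:
Beam weight: 25.9 × 9.8 = 253.8 N down at 1.67 m → arm 1.67 m, τ = 253.8 × 1.67 = 423.8 N·m clockwise.
Bucket of sand: 11 × 9.8 = 107.8 N down at 0.825 m → arm 0.825 m, τ = 107.8 × 0.825 = 88.93 N·m clockwise.
Load: 48.1 × 9.8 = 471.4 N down at 2.1 m → arm 2.1 m, τ = 471.4 × 2.1 = 989.9 N·m clockwise.
Total clockwise load moment = 1503 N·m.
The cable tension T acts at 3.34 m; only its component perpendicular to the rod, T sinθ, produces torque. sin 22.1° = 0.3762.
Balancing moments: T × 3.34 × 0.3762 = 1503, giving T = 1503 / 1.257 = 1200 N.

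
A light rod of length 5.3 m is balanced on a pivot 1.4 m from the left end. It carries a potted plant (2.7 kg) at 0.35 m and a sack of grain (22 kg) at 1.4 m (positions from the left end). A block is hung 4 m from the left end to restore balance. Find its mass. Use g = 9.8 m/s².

m ≈ 1.09 kg

Taking torques about the pivot (at 1.4 m from the left end):
Potted plant: 2.7 × 9.8 = 26.46 N down at 0.35 m → arm 1.05 m, τ = 26.46 × 1.05 = 27.78 N·m counterclockwise.
Sack of grain: acts at the pivot, moment arm 0 → no torque.
Net moment of known loads = 27.78 N·m counterclockwise.
An unknown mass m at 4 m has arm 2.6 m; its moment is m·g·2.6 clockwise.
Setting net torque to zero: m × 9.8 × 2.6 = 27.78 → m = 27.78 / (9.8 × 2.6) = 1.09 kg.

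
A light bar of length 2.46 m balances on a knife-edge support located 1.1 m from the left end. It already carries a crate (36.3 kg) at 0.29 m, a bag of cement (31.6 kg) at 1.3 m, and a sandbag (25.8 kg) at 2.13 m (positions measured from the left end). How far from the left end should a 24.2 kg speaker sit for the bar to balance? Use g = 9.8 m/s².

x ≈ 0.956 m from the left end

Sum moments about the knife-edge support (at 1.1 m from the left end) (the support reaction has zero arm there).
Crate: 36.3 × 9.8 = 355.7 N down at 0.29 m → arm 0.81 m, τ = 355.7 × 0.81 = 288.1 N·m counterclockwise.
Bag of cement: 31.6 × 9.8 = 309.7 N down at 1.3 m → arm 0.2 m, τ = 309.7 × 0.2 = 61.94 N·m clockwise.
Sandbag: 25.8 × 9.8 = 252.8 N down at 2.13 m → arm 1.03 m, τ = 252.8 × 1.03 = 260.4 N·m clockwise.
Net moment of existing loads = 34.24 N·m clockwise.
The speaker weighs 24.2 × 9.8 = 237.2 N and must supply an equal counterclockwise moment, so its lever arm about the knife-edge support is 34.24 / 237.2 = 0.144 m.
That puts it at 1.1 − 0.144 = 0.956 m from the left end.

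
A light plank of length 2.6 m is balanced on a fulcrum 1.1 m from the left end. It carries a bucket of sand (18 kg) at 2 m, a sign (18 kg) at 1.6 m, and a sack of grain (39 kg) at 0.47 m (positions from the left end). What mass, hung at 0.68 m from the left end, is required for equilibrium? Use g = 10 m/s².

m ≈ 1.5 kg

Taking torques about the fulcrum (at 1.1 m from the left end):
Bucket of sand: 18 × 10 = 180 N down at 2 m → arm 0.9 m, τ = 180 × 0.9 = 162 N·m clockwise.
Sign: 18 × 10 = 180 N down at 1.6 m → arm 0.5 m, τ = 180 × 0.5 = 90 N·m clockwise.
Sack of grain: 39 × 10 = 390 N down at 0.47 m → arm 0.63 m, τ = 390 × 0.63 = 245.7 N·m counterclockwise.
Net moment of known loads = 6.3 N·m clockwise.
An unknown mass m at 0.68 m has arm 0.42 m; its moment is m·g·0.42 counterclockwise.
Στ = 0 ⇒ m × 10 × 0.42 = 6.3 ⇒ m = 6.3 / (10 × 0.42) = 1.5 kg.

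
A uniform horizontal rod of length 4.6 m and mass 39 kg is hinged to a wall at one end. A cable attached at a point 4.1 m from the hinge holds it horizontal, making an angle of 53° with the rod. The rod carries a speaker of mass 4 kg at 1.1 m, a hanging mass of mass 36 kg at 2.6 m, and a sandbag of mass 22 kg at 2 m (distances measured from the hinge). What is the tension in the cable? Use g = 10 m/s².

Take moments about the hinge.
Beam weight: 39 × 10 = 390 N down at 2.3 m → arm 2.3 m, τ = 390 × 2.3 = 897 N·m clockwise.
Speaker: 4 × 10 = 40 N down at 1.1 m → arm 1.1 m, τ = 40 × 1.1 = 44 N·m clockwise.
Hanging mass: 36 × 10 = 360 N down at 2.6 m → arm 2.6 m, τ = 360 × 2.6 = 936 N·m clockwise.
Sandbag: 22 × 10 = 220 N down at 2 m → arm 2 m, τ = 220 × 2 = 440 N·m clockwise.
Total clockwise load moment = 2317 N·m.
The cable tension T acts at 4.1 m; only its component perpendicular to the rod, T sinθ, produces torque. sin 53° = 0.7986.
Setting net torque to zero: T × 4.1 × 0.7986 = 2317 → T = 2317 / 3.274 = 708 N.

T ≈ 708 N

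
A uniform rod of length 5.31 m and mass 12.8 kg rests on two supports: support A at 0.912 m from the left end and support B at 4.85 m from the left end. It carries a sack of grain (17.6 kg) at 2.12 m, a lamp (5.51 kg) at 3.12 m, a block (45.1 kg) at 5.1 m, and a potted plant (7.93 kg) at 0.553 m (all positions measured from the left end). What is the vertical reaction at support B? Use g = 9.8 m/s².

R_B ≈ 602 N

Take moments about support A.
Beam weight: 12.8 × 9.8 = 125.4 N down at 2.655 m → arm 1.743 m, τ = 125.4 × 1.743 = 218.6 N·m clockwise.
Sack of grain: 17.6 × 9.8 = 172.5 N down at 2.12 m → arm 1.208 m, τ = 172.5 × 1.208 = 208.4 N·m clockwise.
Lamp: 5.51 × 9.8 = 54 N down at 3.12 m → arm 2.208 m, τ = 54 × 2.208 = 119.2 N·m clockwise.
Block: 45.1 × 9.8 = 442 N down at 5.1 m → arm 4.188 m, τ = 442 × 4.188 = 1851 N·m clockwise.
Potted plant: 7.93 × 9.8 = 77.71 N down at 0.553 m → arm 0.359 m, τ = 77.71 × 0.359 = 27.9 N·m counterclockwise.
Net load moment about support A = 2369 N·m clockwise.
Reaction R at support B is upward at 4.85 m, arm 3.938 m → moment R × 3.938 counterclockwise.
For rotational equilibrium, R × 3.938 = 2369, so R = 602 N.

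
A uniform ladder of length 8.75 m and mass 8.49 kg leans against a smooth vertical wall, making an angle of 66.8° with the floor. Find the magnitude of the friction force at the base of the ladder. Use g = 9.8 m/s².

Take moments about the foot of the ladder.
Ladder weight 8.49×9.8 = 83.2 N acts at 4.375 m along the ladder; its horizontal arm is 4.375·cos66.8° = 1.723 m → τ = 143.4 N·m clockwise.
Wall normal N acts horizontally at the top; its moment arm is the height L sinθ = 8.75·sin66.8° = 8.042 m, counterclockwise.
Setting net torque to zero: N × 8.042 = 143.4 → N = 17.8 N.
ΣFx = 0: friction at the foot balances the wall's push, so f = N_wall = 17.8 N.

f ≈ 17.8 N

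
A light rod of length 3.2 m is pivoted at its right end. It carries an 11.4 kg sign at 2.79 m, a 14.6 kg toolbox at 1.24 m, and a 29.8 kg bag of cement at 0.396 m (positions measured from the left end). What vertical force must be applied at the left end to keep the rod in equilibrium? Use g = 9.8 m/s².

F ≈ 358 N

Taking torques about the right end:
Sign: 11.4 × 9.8 = 111.7 N down at 2.79 m → arm 0.41 m, τ = 111.7 × 0.41 = 45.8 N·m counterclockwise.
Toolbox: 14.6 × 9.8 = 143.1 N down at 1.24 m → arm 1.96 m, τ = 143.1 × 1.96 = 280.5 N·m counterclockwise.
Bag of cement: 29.8 × 9.8 = 292 N down at 0.396 m → arm 2.804 m, τ = 292 × 2.804 = 818.8 N·m counterclockwise.
Net moment of the loads = 1145 N·m counterclockwise.
The upward force F acts at the left end, arm 3.2 m, giving F × 3.2 clockwise.
Balancing moments: F × 3.2 = 1145, giving F = 1145 / 3.2 = 358 N.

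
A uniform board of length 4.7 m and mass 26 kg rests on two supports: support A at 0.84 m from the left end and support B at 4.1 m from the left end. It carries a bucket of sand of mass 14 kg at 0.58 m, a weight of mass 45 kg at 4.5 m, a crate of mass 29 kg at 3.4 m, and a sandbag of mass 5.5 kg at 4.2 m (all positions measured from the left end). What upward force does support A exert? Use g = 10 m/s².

Take moments about support B.
Beam weight: 26 × 10 = 260 N down at 2.35 m → arm 1.75 m, τ = 260 × 1.75 = 455 N·m counterclockwise.
Bucket of sand: 14 × 10 = 140 N down at 0.58 m → arm 3.52 m, τ = 140 × 3.52 = 492.8 N·m counterclockwise.
Weight: 45 × 10 = 450 N down at 4.5 m → arm 0.4 m, τ = 450 × 0.4 = 180 N·m clockwise.
Crate: 29 × 10 = 290 N down at 3.4 m → arm 0.7 m, τ = 290 × 0.7 = 203 N·m counterclockwise.
Sandbag: 5.5 × 10 = 55 N down at 4.2 m → arm 0.1 m, τ = 55 × 0.1 = 5.5 N·m clockwise.
Net load moment about support B = 965.3 N·m counterclockwise.
Reaction R at support A is upward at 0.84 m, arm 3.26 m → moment R × 3.26 clockwise.
For rotational equilibrium, R × 3.26 = 965.3, so R = 296 N.

R_A ≈ 296 N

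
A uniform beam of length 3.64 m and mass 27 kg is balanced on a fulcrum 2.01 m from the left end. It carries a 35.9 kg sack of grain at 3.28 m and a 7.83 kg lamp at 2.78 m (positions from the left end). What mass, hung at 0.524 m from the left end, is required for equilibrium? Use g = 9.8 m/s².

Choose the fulcrum (at 2.01 m from the left end) as the axis so the support reaction has zero arm there.
Beam weight: 27 × 9.8 = 264.6 N down at 1.82 m → arm 0.19 m, τ = 264.6 × 0.19 = 50.27 N·m counterclockwise.
Sack of grain: 35.9 × 9.8 = 351.8 N down at 3.28 m → arm 1.27 m, τ = 351.8 × 1.27 = 446.8 N·m clockwise.
Lamp: 7.83 × 9.8 = 76.73 N down at 2.78 m → arm 0.77 m, τ = 76.73 × 0.77 = 59.08 N·m clockwise.
Net moment of known loads = 455.6 N·m clockwise.
An unknown mass m at 0.524 m has arm 1.486 m; its moment is m·g·1.486 counterclockwise.
Στ = 0 ⇒ m × 9.8 × 1.486 = 455.6 ⇒ m = 455.6 / (9.8 × 1.486) = 31.3 kg.

m ≈ 31.3 kg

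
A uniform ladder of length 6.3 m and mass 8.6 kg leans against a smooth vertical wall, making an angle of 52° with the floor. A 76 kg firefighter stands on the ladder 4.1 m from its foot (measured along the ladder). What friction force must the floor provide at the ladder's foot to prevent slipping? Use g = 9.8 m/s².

f ≈ 412 N

About the foot of the ladder:
Ladder weight 8.6×9.8 = 84.28 N acts at 3.15 m along the ladder; its horizontal arm is 3.15·cos52° = 1.939 m → τ = 163.4 N·m clockwise.
Firefighter: 76×9.8 = 744.8 N at 4.1 m → arm 2.524 m → τ = 1880 N·m clockwise.
Wall normal N acts horizontally at the top; its moment arm is the height L sinθ = 6.3·sin52° = 4.964 m, counterclockwise.
Στ = 0 ⇒ N × 4.964 = 2043 ⇒ N = 412 N.
ΣFx = 0: friction at the foot balances the wall's push, so f = N_wall = 412 N.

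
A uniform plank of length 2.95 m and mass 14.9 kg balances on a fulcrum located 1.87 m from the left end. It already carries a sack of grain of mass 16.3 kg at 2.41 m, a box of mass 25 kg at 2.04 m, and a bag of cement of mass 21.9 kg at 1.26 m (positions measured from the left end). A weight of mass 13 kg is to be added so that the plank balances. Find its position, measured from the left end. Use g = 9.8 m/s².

x ≈ 2.35 m from the left end

Take moments about the fulcrum (at 1.87 m from the left end).
Beam weight: 14.9 × 9.8 = 146 N down at 1.475 m → arm 0.395 m, τ = 146 × 0.395 = 57.67 N·m counterclockwise.
Sack of grain: 16.3 × 9.8 = 159.7 N down at 2.41 m → arm 0.54 m, τ = 159.7 × 0.54 = 86.24 N·m clockwise.
Box: 25 × 9.8 = 245 N down at 2.04 m → arm 0.17 m, τ = 245 × 0.17 = 41.65 N·m clockwise.
Bag of cement: 21.9 × 9.8 = 214.6 N down at 1.26 m → arm 0.61 m, τ = 214.6 × 0.61 = 130.9 N·m counterclockwise.
Net moment of existing loads = 60.68 N·m counterclockwise.
The weight weighs 13 × 9.8 = 127.4 N and must supply an equal clockwise moment, so its lever arm about the fulcrum is 60.68 / 127.4 = 0.476 m.
That puts it at 1.87 + 0.476 = 2.35 m from the left end.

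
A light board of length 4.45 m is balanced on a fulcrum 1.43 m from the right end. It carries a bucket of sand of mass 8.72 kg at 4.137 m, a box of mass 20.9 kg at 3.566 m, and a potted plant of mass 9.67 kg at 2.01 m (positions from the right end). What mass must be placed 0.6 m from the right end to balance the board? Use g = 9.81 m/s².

Sum moments about the fulcrum (at 1.43 m from the right end) (the support reaction has zero arm there).
Bucket of sand: 8.72 × 9.81 = 85.54 N down at 4.137 m → arm 2.707 m, τ = 85.54 × 2.707 = 231.6 N·m counterclockwise.
Box: 20.9 × 9.81 = 205 N down at 3.566 m → arm 2.136 m, τ = 205 × 2.136 = 437.9 N·m counterclockwise.
Potted plant: 9.67 × 9.81 = 94.86 N down at 2.01 m → arm 0.58 m, τ = 94.86 × 0.58 = 55.02 N·m counterclockwise.
Net moment of known loads = 724.5 N·m counterclockwise.
An unknown mass m at 0.6 m has arm 0.83 m; its moment is m·g·0.83 clockwise.
Setting net torque to zero: m × 9.81 × 0.83 = 724.5 → m = 724.5 / (9.81 × 0.83) = 89 kg.

m ≈ 89 kg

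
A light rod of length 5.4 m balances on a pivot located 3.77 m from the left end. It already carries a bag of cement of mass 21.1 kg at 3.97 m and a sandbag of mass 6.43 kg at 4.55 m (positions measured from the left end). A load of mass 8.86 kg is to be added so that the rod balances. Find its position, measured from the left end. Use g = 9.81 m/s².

Choose the pivot (at 3.77 m from the left end) as the axis so the support reaction has zero arm there.
Bag of cement: 21.1 × 9.81 = 207 N down at 3.97 m → arm 0.2 m, τ = 207 × 0.2 = 41.4 N·m clockwise.
Sandbag: 6.43 × 9.81 = 63.08 N down at 4.55 m → arm 0.78 m, τ = 63.08 × 0.78 = 49.2 N·m clockwise.
Net moment of existing loads = 90.6 N·m clockwise.
The load weighs 8.86 × 9.81 = 86.92 N and must supply an equal counterclockwise moment, so its lever arm about the pivot is 90.6 / 86.92 = 1.04 m.
That puts it at 3.77 − 1.04 = 2.73 m from the left end.

x ≈ 2.73 m from the left end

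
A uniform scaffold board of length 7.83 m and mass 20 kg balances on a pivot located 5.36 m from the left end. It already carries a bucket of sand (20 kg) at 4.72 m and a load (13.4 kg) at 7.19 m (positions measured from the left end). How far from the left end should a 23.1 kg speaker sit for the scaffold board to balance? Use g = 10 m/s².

Taking torques about the pivot (at 5.36 m from the left end):
Beam weight: 20 × 10 = 200 N down at 3.915 m → arm 1.445 m, τ = 200 × 1.445 = 289 N·m counterclockwise.
Bucket of sand: 20 × 10 = 200 N down at 4.72 m → arm 0.64 m, τ = 200 × 0.64 = 128 N·m counterclockwise.
Load: 13.4 × 10 = 134 N down at 7.19 m → arm 1.83 m, τ = 134 × 1.83 = 245.2 N·m clockwise.
Net moment of existing loads = 171.8 N·m counterclockwise.
The speaker weighs 23.1 × 10 = 231 N and must supply an equal clockwise moment, so its lever arm about the pivot is 171.8 / 231 = 0.744 m.
That puts it at 5.36 + 0.744 = 6.1 m from the left end.

x ≈ 6.1 m from the left end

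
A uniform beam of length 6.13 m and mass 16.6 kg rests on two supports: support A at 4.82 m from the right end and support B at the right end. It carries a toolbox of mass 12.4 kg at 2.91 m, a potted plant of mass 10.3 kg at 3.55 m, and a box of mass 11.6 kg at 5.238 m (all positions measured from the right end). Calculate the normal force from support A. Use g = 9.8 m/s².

Take moments about support B.
Beam weight: 16.6 × 9.8 = 162.7 N down at 3.065 m → arm 3.065 m, τ = 162.7 × 3.065 = 498.7 N·m counterclockwise.
Toolbox: 12.4 × 9.8 = 121.5 N down at 2.91 m → arm 2.91 m, τ = 121.5 × 2.91 = 353.6 N·m counterclockwise.
Potted plant: 10.3 × 9.8 = 100.9 N down at 3.55 m → arm 3.55 m, τ = 100.9 × 3.55 = 358.2 N·m counterclockwise.
Box: 11.6 × 9.8 = 113.7 N down at 5.238 m → arm 5.238 m, τ = 113.7 × 5.238 = 595.6 N·m counterclockwise.
Net load moment about support B = 1806 N·m counterclockwise.
Reaction R at support A is upward at 4.82 m, arm 4.82 m → moment R × 4.82 clockwise.
For rotational equilibrium, R × 4.82 = 1806, so R = 375 N.

R_A ≈ 375 N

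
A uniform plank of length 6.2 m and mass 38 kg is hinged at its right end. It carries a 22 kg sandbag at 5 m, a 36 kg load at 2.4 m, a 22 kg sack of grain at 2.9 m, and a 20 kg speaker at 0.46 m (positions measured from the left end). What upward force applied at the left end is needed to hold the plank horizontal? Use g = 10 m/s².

F ≈ 755 N

Take moments about the right end.
Beam weight: 38 × 10 = 380 N down at 3.1 m → arm 3.1 m, τ = 380 × 3.1 = 1178 N·m counterclockwise.
Sandbag: 22 × 10 = 220 N down at 5 m → arm 1.2 m, τ = 220 × 1.2 = 264 N·m counterclockwise.
Load: 36 × 10 = 360 N down at 2.4 m → arm 3.8 m, τ = 360 × 3.8 = 1368 N·m counterclockwise.
Sack of grain: 22 × 10 = 220 N down at 2.9 m → arm 3.3 m, τ = 220 × 3.3 = 726 N·m counterclockwise.
Speaker: 20 × 10 = 200 N down at 0.46 m → arm 5.74 m, τ = 200 × 5.74 = 1148 N·m counterclockwise.
Net moment of the loads = 4684 N·m counterclockwise.
The upward force F acts at the left end, arm 6.2 m, giving F × 6.2 clockwise.
For rotational equilibrium, F × 6.2 = 4684, so F = 4684 / 6.2 = 755 N.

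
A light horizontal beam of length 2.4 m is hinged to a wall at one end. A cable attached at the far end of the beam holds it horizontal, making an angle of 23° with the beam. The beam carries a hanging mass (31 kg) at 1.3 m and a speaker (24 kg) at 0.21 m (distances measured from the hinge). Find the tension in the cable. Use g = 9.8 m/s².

T ≈ 474 N

Sum moments about the hinge (the unknown hinge reaction has zero arm there).
Hanging mass: 31 × 9.8 = 303.8 N down at 1.3 m → arm 1.3 m, τ = 303.8 × 1.3 = 394.9 N·m clockwise.
Speaker: 24 × 9.8 = 235.2 N down at 0.21 m → arm 0.21 m, τ = 235.2 × 0.21 = 49.39 N·m clockwise.
Total clockwise load moment = 444.3 N·m.
The cable tension T acts at 2.4 m; only its component perpendicular to the beam, T sinθ, produces torque. sin 23° = 0.3907.
Balancing moments: T × 2.4 × 0.3907 = 444.3, giving T = 444.3 / 0.9377 = 474 N.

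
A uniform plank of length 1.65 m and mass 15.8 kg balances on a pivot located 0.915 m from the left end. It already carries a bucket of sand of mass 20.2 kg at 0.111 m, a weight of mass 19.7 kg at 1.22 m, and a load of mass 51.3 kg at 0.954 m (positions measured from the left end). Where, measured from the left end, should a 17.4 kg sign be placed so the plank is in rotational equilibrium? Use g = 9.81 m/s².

x ≈ 1.47 m from the left end

About the pivot (at 0.915 m from the left end):
Beam weight: 15.8 × 9.81 = 155 N down at 0.825 m → arm 0.09 m, τ = 155 × 0.09 = 13.95 N·m counterclockwise.
Bucket of sand: 20.2 × 9.81 = 198.2 N down at 0.111 m → arm 0.804 m, τ = 198.2 × 0.804 = 159.4 N·m counterclockwise.
Weight: 19.7 × 9.81 = 193.3 N down at 1.22 m → arm 0.305 m, τ = 193.3 × 0.305 = 58.96 N·m clockwise.
Load: 51.3 × 9.81 = 503.3 N down at 0.954 m → arm 0.039 m, τ = 503.3 × 0.039 = 19.63 N·m clockwise.
Net moment of existing loads = 94.76 N·m counterclockwise.
The sign weighs 17.4 × 9.81 = 170.7 N and must supply an equal clockwise moment, so its lever arm about the pivot is 94.76 / 170.7 = 0.555 m.
That puts it at 0.915 + 0.555 = 1.47 m from the left end.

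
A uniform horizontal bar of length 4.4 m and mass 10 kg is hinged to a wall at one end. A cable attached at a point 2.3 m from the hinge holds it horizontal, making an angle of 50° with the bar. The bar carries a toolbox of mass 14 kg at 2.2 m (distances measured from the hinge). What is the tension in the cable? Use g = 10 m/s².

T ≈ 300 N

Choose the hinge as the axis so the unknown hinge reaction has zero arm there.
Beam weight: 10 × 10 = 100 N down at 2.2 m → arm 2.2 m, τ = 100 × 2.2 = 220 N·m clockwise.
Toolbox: 14 × 10 = 140 N down at 2.2 m → arm 2.2 m, τ = 140 × 2.2 = 308 N·m clockwise.
Total clockwise load moment = 528 N·m.
The cable tension T acts at 2.3 m; only its component perpendicular to the bar, T sinθ, produces torque. sin 50° = 0.766.
For rotational equilibrium, T × 2.3 × 0.766 = 528, so T = 528 / 1.762 = 300 N.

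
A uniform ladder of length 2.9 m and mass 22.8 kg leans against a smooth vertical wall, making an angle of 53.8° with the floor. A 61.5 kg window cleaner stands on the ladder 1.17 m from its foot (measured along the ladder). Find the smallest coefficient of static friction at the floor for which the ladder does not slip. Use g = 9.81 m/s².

μ_min ≈ 0.314

Sum moments about the foot of the ladder (the floor normal and friction both act there and drop out).
Ladder weight 22.8×9.81 = 223.7 N acts at 1.45 m along the ladder; its horizontal arm is 1.45·cos53.8° = 0.8564 m → τ = 191.6 N·m clockwise.
Window cleaner: 61.5×9.81 = 603.3 N at 1.17 m → arm 0.691 m → τ = 416.9 N·m clockwise.
Wall normal N acts horizontally at the top; its moment arm is the height L sinθ = 2.9·sin53.8° = 2.34 m, counterclockwise.
For rotational equilibrium, N × 2.34 = 608.5, so N = 260 N.
ΣFx = 0 ⇒ f = N_wall = 260 N. ΣFy = 0 ⇒ N_floor = 827 N.
μ_min = f / N_floor = 260 / 827 = 0.314.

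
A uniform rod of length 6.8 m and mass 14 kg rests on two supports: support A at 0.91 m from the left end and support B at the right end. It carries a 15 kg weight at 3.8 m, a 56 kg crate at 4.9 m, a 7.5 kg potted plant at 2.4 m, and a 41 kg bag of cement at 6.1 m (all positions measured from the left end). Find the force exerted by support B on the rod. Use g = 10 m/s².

R_B ≈ 892 N

Taking torques about support A:
Beam weight: 14 × 10 = 140 N down at 3.4 m → arm 2.49 m, τ = 140 × 2.49 = 348.6 N·m clockwise.
Weight: 15 × 10 = 150 N down at 3.8 m → arm 2.89 m, τ = 150 × 2.89 = 433.5 N·m clockwise.
Crate: 56 × 10 = 560 N down at 4.9 m → arm 3.99 m, τ = 560 × 3.99 = 2234 N·m clockwise.
Potted plant: 7.5 × 10 = 75 N down at 2.4 m → arm 1.49 m, τ = 75 × 1.49 = 111.8 N·m clockwise.
Bag of cement: 41 × 10 = 410 N down at 6.1 m → arm 5.19 m, τ = 410 × 5.19 = 2128 N·m clockwise.
Net load moment about support A = 5256 N·m clockwise.
Reaction R at support B is upward at 6.8 m, arm 5.89 m → moment R × 5.89 counterclockwise.
Στ = 0 ⇒ R × 5.89 = 5256 ⇒ R = 892 N.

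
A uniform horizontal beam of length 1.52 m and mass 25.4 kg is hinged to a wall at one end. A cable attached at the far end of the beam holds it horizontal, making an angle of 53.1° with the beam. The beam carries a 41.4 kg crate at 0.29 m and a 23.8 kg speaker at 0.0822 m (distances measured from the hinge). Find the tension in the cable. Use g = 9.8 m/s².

Sum moments about the hinge (the unknown hinge reaction has zero arm there).
Beam weight: 25.4 × 9.8 = 248.9 N down at 0.76 m → arm 0.76 m, τ = 248.9 × 0.76 = 189.2 N·m clockwise.
Crate: 41.4 × 9.8 = 405.7 N down at 0.29 m → arm 0.29 m, τ = 405.7 × 0.29 = 117.7 N·m clockwise.
Speaker: 23.8 × 9.8 = 233.2 N down at 0.0822 m → arm 0.0822 m, τ = 233.2 × 0.0822 = 19.17 N·m clockwise.
Total clockwise load moment = 326.1 N·m.
The cable tension T acts at 1.52 m; only its component perpendicular to the beam, T sinθ, produces torque. sin 53.1° = 0.7997.
Balancing moments: T × 1.52 × 0.7997 = 326.1, giving T = 326.1 / 1.216 = 268 N.

T ≈ 268 N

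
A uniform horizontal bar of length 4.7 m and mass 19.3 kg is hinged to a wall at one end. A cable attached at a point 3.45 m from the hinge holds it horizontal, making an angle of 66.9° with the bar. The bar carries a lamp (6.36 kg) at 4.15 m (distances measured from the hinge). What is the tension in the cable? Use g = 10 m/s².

Take moments about the hinge.
Beam weight: 19.3 × 10 = 193 N down at 2.35 m → arm 2.35 m, τ = 193 × 2.35 = 453.6 N·m clockwise.
Lamp: 6.36 × 10 = 63.6 N down at 4.15 m → arm 4.15 m, τ = 63.6 × 4.15 = 263.9 N·m clockwise.
Total clockwise load moment = 717.5 N·m.
The cable tension T acts at 3.45 m; only its component perpendicular to the bar, T sinθ, produces torque. sin 66.9° = 0.9198.
Balancing moments: T × 3.45 × 0.9198 = 717.5, giving T = 717.5 / 3.173 = 226 N.

T ≈ 226 N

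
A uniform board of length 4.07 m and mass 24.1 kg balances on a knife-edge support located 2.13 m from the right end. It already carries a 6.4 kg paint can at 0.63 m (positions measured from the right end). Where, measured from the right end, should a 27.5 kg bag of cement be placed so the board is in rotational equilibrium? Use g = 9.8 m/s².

x ≈ 2.56 m from the right end

Sum moments about the knife-edge support (at 2.13 m from the right end) (the support reaction has zero arm there).
Beam weight: 24.1 × 9.8 = 236.2 N down at 2.035 m → arm 0.095 m, τ = 236.2 × 0.095 = 22.44 N·m clockwise.
Paint can: 6.4 × 9.8 = 62.72 N down at 0.63 m → arm 1.5 m, τ = 62.72 × 1.5 = 94.08 N·m clockwise.
Net moment of existing loads = 116.5 N·m clockwise.
The bag of cement weighs 27.5 × 9.8 = 269.5 N and must supply an equal counterclockwise moment, so its lever arm about the knife-edge support is 116.5 / 269.5 = 0.432 m.
That puts it at 2.13 + 0.432 = 2.56 m from the right end.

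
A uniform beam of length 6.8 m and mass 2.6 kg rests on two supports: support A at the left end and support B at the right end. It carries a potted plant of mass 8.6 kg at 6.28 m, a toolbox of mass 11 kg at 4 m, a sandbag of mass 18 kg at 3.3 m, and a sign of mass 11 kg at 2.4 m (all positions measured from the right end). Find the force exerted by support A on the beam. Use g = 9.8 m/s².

Take moments about support B.
Beam weight: 2.6 × 9.8 = 25.48 N down at 3.4 m → arm 3.4 m, τ = 25.48 × 3.4 = 86.63 N·m counterclockwise.
Potted plant: 8.6 × 9.8 = 84.28 N down at 6.28 m → arm 6.28 m, τ = 84.28 × 6.28 = 529.3 N·m counterclockwise.
Toolbox: 11 × 9.8 = 107.8 N down at 4 m → arm 4 m, τ = 107.8 × 4 = 431.2 N·m counterclockwise.
Sandbag: 18 × 9.8 = 176.4 N down at 3.3 m → arm 3.3 m, τ = 176.4 × 3.3 = 582.1 N·m counterclockwise.
Sign: 11 × 9.8 = 107.8 N down at 2.4 m → arm 2.4 m, τ = 107.8 × 2.4 = 258.7 N·m counterclockwise.
Net load moment about support B = 1888 N·m counterclockwise.
Reaction R at support A is upward at 6.8 m, arm 6.8 m → moment R × 6.8 clockwise.
For rotational equilibrium, R × 6.8 = 1888, so R = 278 N.

R_A ≈ 278 N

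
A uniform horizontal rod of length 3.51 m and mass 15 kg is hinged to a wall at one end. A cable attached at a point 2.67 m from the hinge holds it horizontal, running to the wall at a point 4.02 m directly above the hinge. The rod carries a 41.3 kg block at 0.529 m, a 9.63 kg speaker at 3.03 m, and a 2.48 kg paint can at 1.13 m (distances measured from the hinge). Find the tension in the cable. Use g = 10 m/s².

Choose the hinge as the axis so the unknown hinge reaction has zero arm there.
Beam weight: 15 × 10 = 150 N down at 1.755 m → arm 1.755 m, τ = 150 × 1.755 = 263.2 N·m clockwise.
Block: 41.3 × 10 = 413 N down at 0.529 m → arm 0.529 m, τ = 413 × 0.529 = 218.5 N·m clockwise.
Speaker: 9.63 × 10 = 96.3 N down at 3.03 m → arm 3.03 m, τ = 96.3 × 3.03 = 291.8 N·m clockwise.
Paint can: 2.48 × 10 = 24.8 N down at 1.13 m → arm 1.13 m, τ = 24.8 × 1.13 = 28.02 N·m clockwise.
Total clockwise load moment = 801.5 N·m.
The cable tension T acts at 2.67 m; only its component perpendicular to the rod, T sinθ, produces torque. sinθ = h/√(h²+d²) = 4.02/√(4.02²+2.67²) = 0.833.
Setting net torque to zero: T × 2.67 × 0.833 = 801.5 → T = 801.5 / 2.224 = 360 N.

T ≈ 360 N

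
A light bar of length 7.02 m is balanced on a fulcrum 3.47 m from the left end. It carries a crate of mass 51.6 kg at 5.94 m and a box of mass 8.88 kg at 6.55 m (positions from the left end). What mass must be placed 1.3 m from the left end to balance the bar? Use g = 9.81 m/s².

m ≈ 71.3 kg

Take moments about the fulcrum (at 3.47 m from the left end).
Crate: 51.6 × 9.81 = 506.2 N down at 5.94 m → arm 2.47 m, τ = 506.2 × 2.47 = 1250 N·m clockwise.
Box: 8.88 × 9.81 = 87.11 N down at 6.55 m → arm 3.08 m, τ = 87.11 × 3.08 = 268.3 N·m clockwise.
Net moment of known loads = 1518 N·m clockwise.
An unknown mass m at 1.3 m has arm 2.17 m; its moment is m·g·2.17 counterclockwise.
Στ = 0 ⇒ m × 9.81 × 2.17 = 1518 ⇒ m = 1518 / (9.81 × 2.17) = 71.3 kg.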